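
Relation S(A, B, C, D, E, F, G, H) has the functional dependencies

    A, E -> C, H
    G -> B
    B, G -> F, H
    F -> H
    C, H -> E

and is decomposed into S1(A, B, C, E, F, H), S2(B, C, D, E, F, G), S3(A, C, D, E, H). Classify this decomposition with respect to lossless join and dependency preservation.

lossy but dependency-preserving

Lossless test (chase): Rows 1 and 2 agree on F; apply F→H and equate their H entries. No row becomes fully distinguished — the join is lossy.
Dependency preservation: B, G → F, H is not contained in any single fragment, but the restricted closure of its left-hand side across the fragments still reaches the right-hand side; the remaining FDs each lie inside some fragment. All dependencies are preserved.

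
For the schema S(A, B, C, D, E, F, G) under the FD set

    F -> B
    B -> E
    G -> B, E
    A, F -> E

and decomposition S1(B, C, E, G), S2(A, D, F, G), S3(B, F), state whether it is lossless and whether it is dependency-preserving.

lossy but dependency-preserving

Lossless test (chase): Rows 2 and 3 agree on F; apply F→B and equate their B entries. Rows 1 and 2 agree on B; apply B→E and equate their E entries. Rows 1 and 3 agree on B; apply B→E and equate their E entries. No row becomes fully distinguished — the join is lossy.
Dependency preservation: A, F → E is not contained in any single fragment, but the restricted closure of its left-hand side across the fragments still reaches the right-hand side; the remaining FDs each lie inside some fragment. All dependencies are preserved.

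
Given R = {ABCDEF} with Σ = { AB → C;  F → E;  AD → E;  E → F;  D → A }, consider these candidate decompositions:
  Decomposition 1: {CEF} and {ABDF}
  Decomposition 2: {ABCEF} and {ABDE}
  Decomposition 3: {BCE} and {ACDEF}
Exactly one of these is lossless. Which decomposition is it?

Decomposition 1: common = {F}, closure = {EF} → lossy.
Decomposition 2: common = {ABE}, closure = {ABCEF} → lossless.
Decomposition 3: common = {CE}, closure = {CEF} → lossy.

Decomposition 2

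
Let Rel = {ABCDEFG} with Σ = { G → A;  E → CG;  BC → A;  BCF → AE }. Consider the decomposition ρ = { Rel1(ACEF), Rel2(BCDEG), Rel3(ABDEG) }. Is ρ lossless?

Chase test. Columns are ABCDEFG; row i has aⱼ where attribute j ∈ Reli, else bᵢⱼ.
Initial tableau (one row per fragment):
  row 1: a1 b12 a3 b14 a5 a6 b17
  row 2: b21 a2 a3 a4 a5 b26 a7
  row 3: a1 a2 b33 a4 a5 b36 a7
Rows 2 and 3 agree on G; apply G→A and equate their A entries.
Rows 1 and 2 agree on E; apply E→CG and equate their CG entries.
Rows 1 and 3 agree on E; apply E→CG and equate their CG entries.
No row becomes fully distinguished — the join is lossy.

No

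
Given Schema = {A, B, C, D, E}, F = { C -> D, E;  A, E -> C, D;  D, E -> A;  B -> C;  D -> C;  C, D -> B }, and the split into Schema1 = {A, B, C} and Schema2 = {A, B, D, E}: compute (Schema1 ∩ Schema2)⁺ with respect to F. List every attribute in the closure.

A, B, C, D, E

Schema1 ∩ Schema2 = {A, B}.
B → C applies, adding C
C → D, E applies, adding D, E
Closure: {A, B, C, D, E}.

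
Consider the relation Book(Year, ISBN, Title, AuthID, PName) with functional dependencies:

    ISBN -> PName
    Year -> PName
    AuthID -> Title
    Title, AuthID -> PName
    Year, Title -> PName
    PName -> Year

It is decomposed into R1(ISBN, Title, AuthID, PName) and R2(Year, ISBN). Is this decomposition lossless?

Common attributes: R1 ∩ R2 = {ISBN}.
Closure of {ISBN}: ISBN → PName applies, adding PName; PName → Year applies, adding Year. So (ISBN)⁺ = {Year, ISBN, PName}.
This closure contains every attribute of R2, so R1 ∩ R2 → R2. The join is lossless.

Yes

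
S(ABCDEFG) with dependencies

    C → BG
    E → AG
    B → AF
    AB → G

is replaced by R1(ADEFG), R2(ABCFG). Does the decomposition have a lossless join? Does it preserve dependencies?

lossy but dependency-preserving

Lossless test: (AFG)⁺ = {AFG}, which is a superkey of neither fragment — lossy.
Dependency preservation: every FD's attributes lie within a single fragment, so each can be enforced locally — preserved.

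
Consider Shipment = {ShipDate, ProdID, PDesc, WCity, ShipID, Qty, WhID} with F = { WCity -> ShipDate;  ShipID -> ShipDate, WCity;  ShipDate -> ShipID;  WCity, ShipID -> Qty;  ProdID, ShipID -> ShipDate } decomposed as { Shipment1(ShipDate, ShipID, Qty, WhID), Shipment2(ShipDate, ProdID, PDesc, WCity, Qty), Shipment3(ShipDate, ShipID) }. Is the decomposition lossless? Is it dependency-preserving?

lossy but dependency-preserving

Lossless test (chase): Rows 1 and 3 agree on ShipID; apply ShipID→ShipDate, WCity and equate their ShipDate, WCity entries. Rows 1 and 2 agree on ShipDate; apply ShipDate→ShipID and equate their ShipID entries. Rows 1 and 3 agree on WCity, ShipID; apply WCity, ShipID→Qty and equate their Qty entries. Rows 1 and 2 agree on ShipID; apply ShipID→ShipDate, WCity and equate their ShipDate, WCity entries. No row becomes fully distinguished — the join is lossy.
Dependency preservation: ShipID → ShipDate, WCity; WCity, ShipID → Qty; ProdID, ShipID → ShipDate are not contained in any single fragment, but the restricted closure of each left-hand side across the fragments still reaches the right-hand side; the remaining FDs each lie inside some fragment. All dependencies are preserved.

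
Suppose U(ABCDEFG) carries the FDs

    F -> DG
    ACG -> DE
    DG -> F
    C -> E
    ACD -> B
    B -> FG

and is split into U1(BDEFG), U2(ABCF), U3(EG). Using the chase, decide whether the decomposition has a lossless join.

No

Chase test. Columns are ABCDEFG; row i has aⱼ where attribute j ∈ Ui, else bᵢⱼ.
Initial tableau (one row per fragment):
  row 1: b11 a2 b13 a4 a5 a6 a7
  row 2: a1 a2 a3 b24 b25 a6 b27
  row 3: b31 b32 b33 b34 a5 b36 a7
Rows 1 and 2 agree on F; apply F→DG and equate their DG entries.
No row becomes fully distinguished — the join is lossy.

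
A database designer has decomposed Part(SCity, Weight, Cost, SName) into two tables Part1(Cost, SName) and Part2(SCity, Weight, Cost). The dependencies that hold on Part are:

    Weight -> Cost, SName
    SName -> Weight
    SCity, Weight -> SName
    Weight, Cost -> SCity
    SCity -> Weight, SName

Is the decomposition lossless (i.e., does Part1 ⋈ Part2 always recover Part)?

Common attributes: Part1 ∩ Part2 = {Cost}.
No dependency enlarges {Cost}, so (Cost)⁺ = {Cost}.
The closure contains neither all of Part1 = {Cost, SName} nor all of Part2 = {SCity, Weight, Cost}, so the common attributes are not a superkey of either fragment. The join is lossy.

No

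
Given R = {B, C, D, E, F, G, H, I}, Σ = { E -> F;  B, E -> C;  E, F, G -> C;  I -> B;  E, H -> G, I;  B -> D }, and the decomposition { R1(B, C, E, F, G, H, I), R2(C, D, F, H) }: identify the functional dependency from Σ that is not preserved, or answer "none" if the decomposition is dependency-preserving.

B -> D

Check B → D: no single fragment contains all of {B, D}, and the restricted closure of {B} across the fragments never reaches {D}.
E → F is preserved.
B, E → C is preserved.
E, F, G → C is preserved.
I → B is preserved.
E, H → G, I is preserved.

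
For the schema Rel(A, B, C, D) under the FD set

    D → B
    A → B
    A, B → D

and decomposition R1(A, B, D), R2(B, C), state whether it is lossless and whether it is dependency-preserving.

Lossless test: (B)⁺ = {B}, which is a superkey of neither fragment — lossy.
Dependency preservation: every FD's attributes lie within a single fragment, so each can be enforced locally — preserved.

lossy but dependency-preserving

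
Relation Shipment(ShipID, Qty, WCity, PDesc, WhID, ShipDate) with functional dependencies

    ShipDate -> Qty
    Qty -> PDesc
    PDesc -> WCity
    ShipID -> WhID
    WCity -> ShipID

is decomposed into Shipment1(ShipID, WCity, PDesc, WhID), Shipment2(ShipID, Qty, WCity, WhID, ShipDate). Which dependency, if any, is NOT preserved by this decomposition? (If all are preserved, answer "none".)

Qty -> PDesc

Check Qty → PDesc: no single fragment contains all of {Qty, PDesc}, and the restricted closure of {Qty} across the fragments never reaches {PDesc}.
ShipDate → Qty is preserved.
PDesc → WCity is preserved.
ShipID → WhID is preserved.
WCity → ShipID is preserved.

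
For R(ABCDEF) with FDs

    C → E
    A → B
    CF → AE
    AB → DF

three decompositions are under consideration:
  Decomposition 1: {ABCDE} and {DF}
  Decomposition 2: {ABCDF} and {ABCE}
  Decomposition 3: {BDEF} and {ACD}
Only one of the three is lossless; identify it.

Decomposition 1: common = {D}, closure = {D} → lossy.
Decomposition 2: common = {ABC}, closure = {ABCDEF} → lossless.
Decomposition 3: common = {D}, closure = {D} → lossy.

Decomposition 2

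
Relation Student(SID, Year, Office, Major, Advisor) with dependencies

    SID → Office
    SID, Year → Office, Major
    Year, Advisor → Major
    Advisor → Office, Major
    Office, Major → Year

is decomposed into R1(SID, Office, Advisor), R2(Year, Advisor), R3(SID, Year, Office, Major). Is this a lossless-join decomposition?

Chase test. Columns are SID, Year, Office, Major, Advisor; row i has aⱼ where attribute j ∈ Ri, else bᵢⱼ.
Initial tableau (one row per fragment):
  row 1: a1 b12 a3 b14 a5
  row 2: b21 a2 b23 b24 a5
  row 3: a1 a2 a3 a4 b35
Rows 1 and 2 agree on Advisor; apply Advisor→Office, Major and equate their Office, Major entries.
Rows 1 and 2 agree on Office, Major; apply Office, Major→Year and equate their Year entries.
Rows 1 and 3 agree on SID, Year; apply SID, Year→Office, Major and equate their Office, Major entries.
Row 1 is now all distinguished symbols — the join is lossless.

Yes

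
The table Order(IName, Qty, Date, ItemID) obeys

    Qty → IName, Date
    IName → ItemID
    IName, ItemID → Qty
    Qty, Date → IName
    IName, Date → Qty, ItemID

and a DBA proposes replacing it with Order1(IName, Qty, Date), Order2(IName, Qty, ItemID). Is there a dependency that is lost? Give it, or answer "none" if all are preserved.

none

Qty → IName, Date lies within Order1.
IName → ItemID lies within Order2.
IName, ItemID → Qty lies within Order2.
Qty, Date → IName lies within Order1.
IName, Date → Qty, ItemID: restricted closure across fragments reaches Qty, ItemID.
Every dependency is enforceable on the fragments, so the decomposition is dependency-preserving.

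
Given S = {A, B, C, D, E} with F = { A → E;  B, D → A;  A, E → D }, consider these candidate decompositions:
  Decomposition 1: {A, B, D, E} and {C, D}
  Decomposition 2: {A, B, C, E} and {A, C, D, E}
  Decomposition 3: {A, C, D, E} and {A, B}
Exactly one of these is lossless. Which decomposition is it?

Decomposition 1: common = {D}, closure = {D} → lossy.
Decomposition 2: common = {A, C, E}, closure = {A, C, D, E} → lossless.
Decomposition 3: common = {A}, closure = {A, D, E} → lossy.

Decomposition 2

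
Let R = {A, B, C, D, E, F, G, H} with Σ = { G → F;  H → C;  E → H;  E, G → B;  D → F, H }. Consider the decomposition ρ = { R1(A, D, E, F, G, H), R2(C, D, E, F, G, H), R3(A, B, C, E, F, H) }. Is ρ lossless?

No

Chase test. Columns are A, B, C, D, E, F, G, H; row i has aⱼ where attribute j ∈ Ri, else bᵢⱼ.
Initial tableau (one row per fragment):
  row 1: a1 b12 b13 a4 a5 a6 a7 a8
  row 2: b21 b22 a3 a4 a5 a6 a7 a8
  row 3: a1 a2 a3 b34 a5 a6 b37 a8
Rows 1 and 2 agree on H; apply H→C and equate their C entries.
Rows 1 and 2 agree on E, G; apply E, G→B and equate their B entries.
No row becomes fully distinguished — the join is lossy.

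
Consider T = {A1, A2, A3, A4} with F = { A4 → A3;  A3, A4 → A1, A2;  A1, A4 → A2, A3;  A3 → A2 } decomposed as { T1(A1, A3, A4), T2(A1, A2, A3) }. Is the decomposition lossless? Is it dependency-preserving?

Lossless test: (A1, A3)⁺ = {A1, A2, A3}, which contains all of one fragment — lossless.
Dependency preservation: A3, A4 → A1, A2; A1, A4 → A2, A3 are not contained in any single fragment, but the restricted closure of each left-hand side across the fragments still reaches the right-hand side; the remaining FDs each lie inside some fragment. All dependencies are preserved.

lossless and dependency-preserving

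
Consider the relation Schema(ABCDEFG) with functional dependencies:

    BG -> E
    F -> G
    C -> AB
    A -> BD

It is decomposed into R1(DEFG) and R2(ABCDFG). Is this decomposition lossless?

No

Common attributes: R1 ∩ R2 = {DFG}.
No dependency enlarges {DFG}, so (DFG)⁺ = {DFG}.
The closure contains neither all of R1 = {DEFG} nor all of R2 = {ABCDFG}, so the common attributes are not a superkey of either fragment. The join is lossy.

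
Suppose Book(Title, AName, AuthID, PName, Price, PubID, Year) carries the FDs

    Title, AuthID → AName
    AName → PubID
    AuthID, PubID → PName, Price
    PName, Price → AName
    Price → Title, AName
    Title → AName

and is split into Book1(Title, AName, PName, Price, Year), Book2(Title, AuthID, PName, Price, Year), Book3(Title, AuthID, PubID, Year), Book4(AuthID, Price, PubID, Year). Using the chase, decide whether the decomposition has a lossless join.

Chase test. Columns are Title, AName, AuthID, PName, Price, PubID, Year; row i has aⱼ where attribute j ∈ Booki, else bᵢⱼ.
Initial tableau (one row per fragment):
  row 1: a1 a2 b13 a4 a5 b16 a7
  row 2: a1 b22 a3 a4 a5 b26 a7
  row 3: a1 b32 a3 b34 b35 a6 a7
  row 4: b41 b42 a3 b44 a5 a6 a7
Rows 2 and 3 agree on Title, AuthID; apply Title, AuthID→AName and equate their AName entries.
Rows 2 and 3 agree on AName; apply AName→PubID and equate their PubID entries.
Rows 2 and 3 agree on AuthID, PubID; apply AuthID, PubID→PName, Price and equate their PName, Price entries.
Rows 2 and 4 agree on AuthID, PubID; apply AuthID, PubID→PName, Price and equate their PName, Price entries.
Rows 1 and 2 agree on PName, Price; apply PName, Price→AName and equate their AName entries.
Rows 1 and 4 agree on PName, Price; apply PName, Price→AName and equate their AName entries.
Rows 1 and 4 agree on Price; apply Price→Title, AName and equate their Title, AName entries.
Rows 1 and 2 agree on AName; apply AName→PubID and equate their PubID entries.
Row 2 is now all distinguished symbols — the join is lossless.

Yes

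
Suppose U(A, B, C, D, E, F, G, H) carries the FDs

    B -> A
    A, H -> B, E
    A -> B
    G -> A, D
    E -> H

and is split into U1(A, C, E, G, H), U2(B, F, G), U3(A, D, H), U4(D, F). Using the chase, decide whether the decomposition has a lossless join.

No

Chase test. Columns are A, B, C, D, E, F, G, H; row i has aⱼ where attribute j ∈ Ui, else bᵢⱼ.
Initial tableau (one row per fragment):
  row 1: a1 b12 a3 b14 a5 b16 a7 a8
  row 2: b21 a2 b23 b24 b25 a6 a7 b28
  row 3: a1 b32 b33 a4 b35 b36 b37 a8
  row 4: b41 b42 b43 a4 b45 a6 b47 b48
Rows 1 and 3 agree on A, H; apply A, H→B, E and equate their B, E entries.
Rows 1 and 2 agree on G; apply G→A, D and equate their A, D entries.
Rows 1 and 2 agree on A; apply A→B and equate their B entries.
No row becomes fully distinguished — the join is lossy.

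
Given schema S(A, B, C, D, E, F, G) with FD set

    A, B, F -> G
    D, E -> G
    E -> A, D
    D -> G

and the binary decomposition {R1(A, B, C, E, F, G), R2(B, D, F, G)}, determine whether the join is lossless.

No

Common attributes: R1 ∩ R2 = {B, F, G}.
No dependency enlarges {B, F, G}, so (B, F, G)⁺ = {B, F, G}.
The closure contains neither all of R1 = {A, B, C, E, F, G} nor all of R2 = {B, D, F, G}, so the common attributes are not a superkey of either fragment. The join is lossy.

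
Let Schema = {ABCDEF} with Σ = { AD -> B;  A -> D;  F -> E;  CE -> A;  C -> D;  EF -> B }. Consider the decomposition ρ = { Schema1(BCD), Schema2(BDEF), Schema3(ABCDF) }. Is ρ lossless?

Chase test. Columns are ABCDEF; row i has aⱼ where attribute j ∈ Schemai, else bᵢⱼ.
Initial tableau (one row per fragment):
  row 1: b11 a2 a3 a4 b15 b16
  row 2: b21 a2 b23 a4 a5 a6
  row 3: a1 a2 a3 a4 b35 a6
Rows 2 and 3 agree on F; apply F→E and equate their E entries.
Row 3 is now all distinguished symbols — the join is lossless.

Yes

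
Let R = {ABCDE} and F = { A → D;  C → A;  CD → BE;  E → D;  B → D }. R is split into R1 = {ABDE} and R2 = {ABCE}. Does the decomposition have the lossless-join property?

Yes

Common attributes: R1 ∩ R2 = {ABE}.
Closure of {ABE}: A → D applies, adding D. So (ABE)⁺ = {ABDE}.
This closure contains every attribute of R1, so R1 ∩ R2 → R1. The join is lossless.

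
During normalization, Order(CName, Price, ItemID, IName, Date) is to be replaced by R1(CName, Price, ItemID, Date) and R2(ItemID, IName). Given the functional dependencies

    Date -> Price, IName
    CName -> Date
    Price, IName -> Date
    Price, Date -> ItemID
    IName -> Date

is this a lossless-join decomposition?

Common attributes: R1 ∩ R2 = {ItemID}.
No dependency enlarges {ItemID}, so (ItemID)⁺ = {ItemID}.
The closure contains neither all of R1 = {CName, Price, ItemID, Date} nor all of R2 = {ItemID, IName}, so the common attributes are not a superkey of either fragment. The join is lossy.

No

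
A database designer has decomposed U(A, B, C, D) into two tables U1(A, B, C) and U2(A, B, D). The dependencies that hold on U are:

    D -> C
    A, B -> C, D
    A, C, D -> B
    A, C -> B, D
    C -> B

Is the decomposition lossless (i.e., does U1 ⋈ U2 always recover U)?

Common attributes: U1 ∩ U2 = {A, B}.
Closure of {A, B}: A, B → C, D applies, adding C, D. So (A, B)⁺ = {A, B, C, D}.
This closure contains every attribute of U1, so U1 ∩ U2 → U1. The join is lossless.

Yes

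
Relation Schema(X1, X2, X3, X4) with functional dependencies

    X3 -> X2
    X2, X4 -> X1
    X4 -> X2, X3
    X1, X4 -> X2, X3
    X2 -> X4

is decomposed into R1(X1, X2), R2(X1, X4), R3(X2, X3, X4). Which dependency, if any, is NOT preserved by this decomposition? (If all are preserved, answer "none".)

X3 → X2 lies within R3.
X2, X4 → X1: restricted closure across fragments reaches X1.
X4 → X2, X3 lies within R3.
X1, X4 → X2, X3: restricted closure across fragments reaches X2, X3.
X2 → X4 lies within R3.
Every dependency is enforceable on the fragments, so the decomposition is dependency-preserving.

none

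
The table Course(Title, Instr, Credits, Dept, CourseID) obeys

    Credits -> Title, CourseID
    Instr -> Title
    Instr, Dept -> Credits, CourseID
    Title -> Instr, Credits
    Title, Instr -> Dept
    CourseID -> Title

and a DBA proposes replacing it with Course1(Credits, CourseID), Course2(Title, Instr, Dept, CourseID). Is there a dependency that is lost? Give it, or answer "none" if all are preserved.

none

Credits → Title, CourseID: restricted closure across fragments reaches Title, CourseID.
Instr → Title lies within Course2.
Instr, Dept → Credits, CourseID: restricted closure across fragments reaches Credits, CourseID.
Title → Instr, Credits: restricted closure across fragments reaches Instr, Credits.
Title, Instr → Dept lies within Course2.
CourseID → Title lies within Course2.
Every dependency is enforceable on the fragments, so the decomposition is dependency-preserving.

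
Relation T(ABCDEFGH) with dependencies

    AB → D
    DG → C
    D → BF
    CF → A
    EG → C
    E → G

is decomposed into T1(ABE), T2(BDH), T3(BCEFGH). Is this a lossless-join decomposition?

Chase test. Columns are ABCDEFGH; row i has aⱼ where attribute j ∈ Ti, else bᵢⱼ.
Initial tableau (one row per fragment):
  row 1: a1 a2 b13 b14 a5 b16 b17 b18
  row 2: b21 a2 b23 a4 b25 b26 b27 a8
  row 3: b31 a2 a3 b34 a5 a6 a7 a8
Rows 1 and 3 agree on E; apply E→G and equate their G entries.
Rows 1 and 3 agree on EG; apply EG→C and equate their C entries.
No row becomes fully distinguished — the join is lossy.

No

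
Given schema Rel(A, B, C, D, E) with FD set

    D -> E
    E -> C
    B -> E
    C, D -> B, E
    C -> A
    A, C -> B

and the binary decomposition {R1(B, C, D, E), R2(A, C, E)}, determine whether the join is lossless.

Yes

Common attributes: R1 ∩ R2 = {C, E}.
Closure of {C, E}: C → A applies, adding A; A, C → B applies, adding B. So (C, E)⁺ = {A, B, C, E}.
This closure contains every attribute of R2, so R1 ∩ R2 → R2. The join is lossless.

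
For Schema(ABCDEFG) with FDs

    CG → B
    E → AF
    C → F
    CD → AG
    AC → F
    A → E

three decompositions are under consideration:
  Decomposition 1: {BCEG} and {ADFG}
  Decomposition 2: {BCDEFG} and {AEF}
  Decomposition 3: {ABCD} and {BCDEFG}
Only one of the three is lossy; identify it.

Decomposition 1: common = {G}, closure = {G} → lossy.
Decomposition 2: common = {EF}, closure = {AEF} → lossless.
Decomposition 3: common = {BCD}, closure = {ABCDEFG} → lossless.

Decomposition 1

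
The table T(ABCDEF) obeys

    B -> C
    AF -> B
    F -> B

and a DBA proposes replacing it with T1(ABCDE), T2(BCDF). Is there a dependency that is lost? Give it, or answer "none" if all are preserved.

none

B → C lies within T1.
AF → B: restricted closure across fragments reaches B.
F → B lies within T2.
Every dependency is enforceable on the fragments, so the decomposition is dependency-preserving.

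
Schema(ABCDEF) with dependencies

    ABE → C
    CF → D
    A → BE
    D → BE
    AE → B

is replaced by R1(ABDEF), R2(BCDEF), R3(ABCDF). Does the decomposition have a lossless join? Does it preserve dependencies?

lossless and dependency-preserving

Lossless test (chase): Rows 1 and 3 agree on A; apply A→BE and equate their BE entries. Rows 1 and 3 agree on ABE; apply ABE→C and equate their C entries. Row 1 is now all distinguished symbols — the join is lossless.
Dependency preservation: ABE → C is not contained in any single fragment, but the restricted closure of its left-hand side across the fragments still reaches the right-hand side; the remaining FDs each lie inside some fragment. All dependencies are preserved.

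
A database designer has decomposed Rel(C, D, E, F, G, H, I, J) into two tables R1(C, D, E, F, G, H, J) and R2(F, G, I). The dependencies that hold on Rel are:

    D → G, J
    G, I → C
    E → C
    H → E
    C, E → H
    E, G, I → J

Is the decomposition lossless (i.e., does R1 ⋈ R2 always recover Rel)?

Common attributes: R1 ∩ R2 = {F, G}.
No dependency enlarges {F, G}, so (F, G)⁺ = {F, G}.
The closure contains neither all of R1 = {C, D, E, F, G, H, J} nor all of R2 = {F, G, I}, so the common attributes are not a superkey of either fragment. The join is lossy.

No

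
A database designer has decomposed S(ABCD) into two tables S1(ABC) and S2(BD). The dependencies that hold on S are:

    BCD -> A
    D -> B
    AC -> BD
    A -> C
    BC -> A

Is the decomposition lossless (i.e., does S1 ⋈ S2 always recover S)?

No

Common attributes: S1 ∩ S2 = {B}.
No dependency enlarges {B}, so (B)⁺ = {B}.
The closure contains neither all of S1 = {ABC} nor all of S2 = {BD}, so the common attributes are not a superkey of either fragment. The join is lossy.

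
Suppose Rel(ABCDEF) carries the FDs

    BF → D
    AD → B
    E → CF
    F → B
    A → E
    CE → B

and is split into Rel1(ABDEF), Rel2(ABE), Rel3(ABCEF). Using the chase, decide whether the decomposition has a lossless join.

Yes

Chase test. Columns are ABCDEF; row i has aⱼ where attribute j ∈ Reli, else bᵢⱼ.
Initial tableau (one row per fragment):
  row 1: a1 a2 b13 a4 a5 a6
  row 2: a1 a2 b23 b24 a5 b26
  row 3: a1 a2 a3 b34 a5 a6
Rows 1 and 3 agree on BF; apply BF→D and equate their D entries.
Rows 1 and 2 agree on E; apply E→CF and equate their CF entries.
Rows 1 and 3 agree on E; apply E→CF and equate their CF entries.
Rows 1 and 2 agree on BF; apply BF→D and equate their D entries.
Row 1 is now all distinguished symbols — the join is lossless.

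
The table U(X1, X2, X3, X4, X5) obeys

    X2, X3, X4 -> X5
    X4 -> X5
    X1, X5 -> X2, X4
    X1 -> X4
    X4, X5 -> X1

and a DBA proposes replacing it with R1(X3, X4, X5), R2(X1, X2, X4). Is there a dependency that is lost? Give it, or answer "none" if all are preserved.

none

X2, X3, X4 → X5: restricted closure across fragments reaches X5.
X4 → X5 lies within R1.
X1, X5 → X2, X4: restricted closure across fragments reaches X2, X4.
X1 → X4 lies within R2.
X4, X5 → X1: restricted closure across fragments reaches X1.
Every dependency is enforceable on the fragments, so the decomposition is dependency-preserving.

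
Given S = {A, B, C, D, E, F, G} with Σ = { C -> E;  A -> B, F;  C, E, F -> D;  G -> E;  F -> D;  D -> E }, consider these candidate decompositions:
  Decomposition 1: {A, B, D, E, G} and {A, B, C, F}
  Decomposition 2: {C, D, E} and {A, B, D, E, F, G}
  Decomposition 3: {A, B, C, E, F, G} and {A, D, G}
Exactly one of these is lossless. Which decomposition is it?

Decomposition 1: common = {A, B}, closure = {A, B, D, E, F} → lossy.
Decomposition 2: common = {D, E}, closure = {D, E} → lossy.
Decomposition 3: common = {A, G}, closure = {A, B, D, E, F, G} → lossless.

Decomposition 3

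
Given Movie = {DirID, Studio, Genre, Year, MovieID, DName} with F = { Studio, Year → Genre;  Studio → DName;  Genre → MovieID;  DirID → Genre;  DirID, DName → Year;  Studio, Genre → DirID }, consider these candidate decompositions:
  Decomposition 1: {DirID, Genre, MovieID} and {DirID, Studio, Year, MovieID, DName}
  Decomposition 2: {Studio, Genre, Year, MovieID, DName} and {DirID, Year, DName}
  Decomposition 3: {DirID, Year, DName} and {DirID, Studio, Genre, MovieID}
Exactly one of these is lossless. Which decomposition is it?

Decomposition 1

Decomposition 1: common = {DirID, MovieID}, closure = {DirID, Genre, MovieID} → lossless.
Decomposition 2: common = {Year, DName}, closure = {Year, DName} → lossy.
Decomposition 3: common = {DirID}, closure = {DirID, Genre, MovieID} → lossy.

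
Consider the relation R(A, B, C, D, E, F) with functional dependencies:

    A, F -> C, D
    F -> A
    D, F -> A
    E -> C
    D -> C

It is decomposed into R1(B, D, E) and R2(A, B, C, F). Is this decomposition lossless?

No

Common attributes: R1 ∩ R2 = {B}.
No dependency enlarges {B}, so (B)⁺ = {B}.
The closure contains neither all of R1 = {B, D, E} nor all of R2 = {A, B, C, F}, so the common attributes are not a superkey of either fragment. The join is lossy.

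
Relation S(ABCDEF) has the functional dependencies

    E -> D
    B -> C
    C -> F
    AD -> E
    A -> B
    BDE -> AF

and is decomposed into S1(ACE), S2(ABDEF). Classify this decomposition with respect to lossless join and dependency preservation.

Lossless test: (AE)⁺ = {ABCDEF}, which contains all of one fragment — lossless.
Dependency preservation: the restricted closure of {B} across the fragments never reaches {C}, so B → C cannot be enforced without a join — not preserved.

lossless but not dependency-preserving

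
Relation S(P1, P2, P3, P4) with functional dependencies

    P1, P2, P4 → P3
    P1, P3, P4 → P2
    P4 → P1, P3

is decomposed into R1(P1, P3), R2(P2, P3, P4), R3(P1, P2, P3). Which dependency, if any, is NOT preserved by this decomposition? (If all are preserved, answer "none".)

Check P4 → P1, P3: no single fragment contains all of {P1, P3, P4}, and the restricted closure of {P4} across the fragments never reaches {P1, P3}.
P1, P2, P4 → P3 is preserved.
P1, P3, P4 → P2 is preserved.

P4 → P1, P3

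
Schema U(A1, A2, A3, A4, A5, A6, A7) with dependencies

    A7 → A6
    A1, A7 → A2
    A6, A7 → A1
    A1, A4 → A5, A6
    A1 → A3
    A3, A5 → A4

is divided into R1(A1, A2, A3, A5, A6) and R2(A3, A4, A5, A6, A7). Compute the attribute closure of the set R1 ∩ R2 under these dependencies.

A3, A4, A5, A6

R1 ∩ R2 = {A3, A5, A6}.
A3, A5 → A4 applies, adding A4
Closure: {A3, A4, A5, A6}.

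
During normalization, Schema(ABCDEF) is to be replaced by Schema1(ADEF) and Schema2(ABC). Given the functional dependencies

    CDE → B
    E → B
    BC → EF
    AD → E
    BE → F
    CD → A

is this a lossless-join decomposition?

Common attributes: Schema1 ∩ Schema2 = {A}.
No dependency enlarges {A}, so (A)⁺ = {A}.
The closure contains neither all of Schema1 = {ADEF} nor all of Schema2 = {ABC}, so the common attributes are not a superkey of either fragment. The join is lossy.

No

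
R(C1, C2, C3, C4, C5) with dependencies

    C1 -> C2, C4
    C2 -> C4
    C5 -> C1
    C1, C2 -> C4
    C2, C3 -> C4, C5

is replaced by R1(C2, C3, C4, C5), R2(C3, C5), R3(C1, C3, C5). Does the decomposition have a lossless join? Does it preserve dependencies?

Lossless test (chase): Rows 1 and 2 agree on C5; apply C5→C1 and equate their C1 entries. Rows 1 and 3 agree on C5; apply C5→C1 and equate their C1 entries. Rows 1 and 2 agree on C1; apply C1→C2, C4 and equate their C2, C4 entries. Rows 1 and 3 agree on C1; apply C1→C2, C4 and equate their C2, C4 entries. Row 1 is now all distinguished symbols — the join is lossless.
Dependency preservation: the restricted closure of {C1} across the fragments never reaches {C2, C4}, so C1 → C2, C4 cannot be enforced without a join — not preserved.

lossless but not dependency-preserving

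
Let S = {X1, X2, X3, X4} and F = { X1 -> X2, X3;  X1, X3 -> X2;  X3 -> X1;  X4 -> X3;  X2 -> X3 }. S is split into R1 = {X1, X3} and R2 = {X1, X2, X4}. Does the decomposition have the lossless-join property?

Yes

Common attributes: R1 ∩ R2 = {X1}.
Closure of {X1}: X1 → X2, X3 applies, adding X2, X3. So (X1)⁺ = {X1, X2, X3}.
This closure contains every attribute of R1, so R1 ∩ R2 → R1. The join is lossless.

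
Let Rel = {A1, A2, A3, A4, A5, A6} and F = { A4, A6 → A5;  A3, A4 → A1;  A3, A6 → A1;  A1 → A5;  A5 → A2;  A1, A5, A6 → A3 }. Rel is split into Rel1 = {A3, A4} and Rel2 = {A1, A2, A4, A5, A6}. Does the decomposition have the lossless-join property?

Common attributes: Rel1 ∩ Rel2 = {A4}.
No dependency enlarges {A4}, so (A4)⁺ = {A4}.
The closure contains neither all of Rel1 = {A3, A4} nor all of Rel2 = {A1, A2, A4, A5, A6}, so the common attributes are not a superkey of either fragment. The join is lossy.

No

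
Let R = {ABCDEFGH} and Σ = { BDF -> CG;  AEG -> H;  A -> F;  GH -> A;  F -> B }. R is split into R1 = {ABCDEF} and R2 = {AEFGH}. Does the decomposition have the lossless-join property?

No

Common attributes: R1 ∩ R2 = {AEF}.
Closure of {AEF}: F → B applies, adding B. So (AEF)⁺ = {ABEF}.
The closure contains neither all of R1 = {ABCDEF} nor all of R2 = {AEFGH}, so the common attributes are not a superkey of either fragment. The join is lossy.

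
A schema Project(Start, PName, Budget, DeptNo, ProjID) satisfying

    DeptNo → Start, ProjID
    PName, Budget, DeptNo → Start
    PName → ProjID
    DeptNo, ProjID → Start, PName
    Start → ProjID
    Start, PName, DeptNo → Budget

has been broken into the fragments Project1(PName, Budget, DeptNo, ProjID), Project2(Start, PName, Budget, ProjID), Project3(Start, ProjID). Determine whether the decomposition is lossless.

Chase test. Columns are Start, PName, Budget, DeptNo, ProjID; row i has aⱼ where attribute j ∈ Projecti, else bᵢⱼ.
Initial tableau (one row per fragment):
  row 1: b11 a2 a3 a4 a5
  row 2: a1 a2 a3 b24 a5
  row 3: a1 b32 b33 b34 a5
No row becomes fully distinguished — the join is lossy.

No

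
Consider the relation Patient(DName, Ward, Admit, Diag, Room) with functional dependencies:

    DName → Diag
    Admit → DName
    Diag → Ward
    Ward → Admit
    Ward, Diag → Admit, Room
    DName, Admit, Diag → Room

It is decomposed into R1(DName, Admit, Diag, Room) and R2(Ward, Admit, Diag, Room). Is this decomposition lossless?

Yes

Common attributes: R1 ∩ R2 = {Admit, Diag, Room}.
Closure of {Admit, Diag, Room}: Admit → DName applies, adding DName; Diag → Ward applies, adding Ward. So (Admit, Diag, Room)⁺ = {DName, Ward, Admit, Diag, Room}.
This closure contains every attribute of R1, so R1 ∩ R2 → R1. The join is lossless.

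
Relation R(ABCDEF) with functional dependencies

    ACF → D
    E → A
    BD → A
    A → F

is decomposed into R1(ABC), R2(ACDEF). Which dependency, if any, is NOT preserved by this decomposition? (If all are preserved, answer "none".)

Check BD → A: no single fragment contains all of {ABD}, and the restricted closure of {BD} across the fragments never reaches {A}.
ACF → D is preserved.
E → A is preserved.
A → F is preserved.

BD → A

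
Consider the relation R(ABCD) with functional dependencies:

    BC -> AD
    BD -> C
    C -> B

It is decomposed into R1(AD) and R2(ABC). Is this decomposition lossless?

No

Common attributes: R1 ∩ R2 = {A}.
No dependency enlarges {A}, so (A)⁺ = {A}.
The closure contains neither all of R1 = {AD} nor all of R2 = {ABC}, so the common attributes are not a superkey of either fragment. The join is lossy.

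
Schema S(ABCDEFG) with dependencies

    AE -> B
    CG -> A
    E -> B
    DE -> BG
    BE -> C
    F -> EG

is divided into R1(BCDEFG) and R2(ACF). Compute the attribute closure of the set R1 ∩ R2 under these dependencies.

ABCEFG

R1 ∩ R2 = {CF}.
F → EG applies, adding EG
CG → A applies, adding A
E → B applies, adding B
Closure: {ABCEFG}.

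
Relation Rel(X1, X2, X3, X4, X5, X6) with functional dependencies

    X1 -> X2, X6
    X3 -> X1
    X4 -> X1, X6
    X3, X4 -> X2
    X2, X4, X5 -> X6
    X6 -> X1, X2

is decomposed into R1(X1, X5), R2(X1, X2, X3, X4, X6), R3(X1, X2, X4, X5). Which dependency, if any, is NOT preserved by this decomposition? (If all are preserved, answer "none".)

none

X1 → X2, X6 lies within R2.
X3 → X1 lies within R2.
X4 → X1, X6 lies within R2.
X3, X4 → X2 lies within R2.
X2, X4, X5 → X6: restricted closure across fragments reaches X6.
X6 → X1, X2 lies within R2.
Every dependency is enforceable on the fragments, so the decomposition is dependency-preserving.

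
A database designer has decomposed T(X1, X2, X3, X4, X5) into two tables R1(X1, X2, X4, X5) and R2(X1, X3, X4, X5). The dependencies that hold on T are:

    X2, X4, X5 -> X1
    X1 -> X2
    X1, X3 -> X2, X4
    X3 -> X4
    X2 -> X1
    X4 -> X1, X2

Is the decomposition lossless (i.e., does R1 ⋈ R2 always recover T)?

Common attributes: R1 ∩ R2 = {X1, X4, X5}.
Closure of {X1, X4, X5}: X1 → X2 applies, adding X2. So (X1, X4, X5)⁺ = {X1, X2, X4, X5}.
This closure contains every attribute of R1, so R1 ∩ R2 → R1. The join is lossless.

Yes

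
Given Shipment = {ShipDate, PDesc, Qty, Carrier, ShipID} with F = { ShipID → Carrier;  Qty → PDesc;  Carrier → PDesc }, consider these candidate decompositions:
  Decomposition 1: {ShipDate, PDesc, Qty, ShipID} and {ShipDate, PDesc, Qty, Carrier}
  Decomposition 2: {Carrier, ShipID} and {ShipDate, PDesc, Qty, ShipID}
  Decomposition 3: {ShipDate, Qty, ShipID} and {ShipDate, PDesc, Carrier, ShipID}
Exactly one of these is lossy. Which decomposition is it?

Decomposition 1: common = {ShipDate, PDesc, Qty}, closure = {ShipDate, PDesc, Qty} → lossy.
Decomposition 2: common = {ShipID}, closure = {PDesc, Carrier, ShipID} → lossless.
Decomposition 3: common = {ShipDate, ShipID}, closure = {ShipDate, PDesc, Carrier, ShipID} → lossless.

Decomposition 1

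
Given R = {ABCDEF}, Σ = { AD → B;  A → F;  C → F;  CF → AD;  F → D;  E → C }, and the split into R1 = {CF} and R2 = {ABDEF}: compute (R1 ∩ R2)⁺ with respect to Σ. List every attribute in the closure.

R1 ∩ R2 = {F}.
F → D applies, adding D
Closure: {DF}.

DF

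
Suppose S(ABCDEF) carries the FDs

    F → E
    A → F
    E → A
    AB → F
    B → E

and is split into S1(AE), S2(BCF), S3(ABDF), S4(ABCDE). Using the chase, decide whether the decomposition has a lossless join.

Yes

Chase test. Columns are ABCDEF; row i has aⱼ where attribute j ∈ Si, else bᵢⱼ.
Initial tableau (one row per fragment):
  row 1: a1 b12 b13 b14 a5 b16
  row 2: b21 a2 a3 b24 b25 a6
  row 3: a1 a2 b33 a4 b35 a6
  row 4: a1 a2 a3 a4 a5 b46
Rows 2 and 3 agree on F; apply F→E and equate their E entries.
Rows 1 and 3 agree on A; apply A→F and equate their F entries.
Rows 1 and 4 agree on A; apply A→F and equate their F entries.
Rows 2 and 3 agree on E; apply E→A and equate their A entries.
Rows 2 and 4 agree on B; apply B→E and equate their E entries.
Row 4 is now all distinguished symbols — the join is lossless.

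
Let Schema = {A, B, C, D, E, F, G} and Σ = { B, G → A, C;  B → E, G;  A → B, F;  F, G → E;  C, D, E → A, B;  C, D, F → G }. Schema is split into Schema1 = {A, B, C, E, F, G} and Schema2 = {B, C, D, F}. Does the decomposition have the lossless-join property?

Yes

Common attributes: Schema1 ∩ Schema2 = {B, C, F}.
Closure of {B, C, F}: B → E, G applies, adding E, G; B, G → A, C applies, adding A. So (B, C, F)⁺ = {A, B, C, E, F, G}.
This closure contains every attribute of Schema1, so Schema1 ∩ Schema2 → Schema1. The join is lossless.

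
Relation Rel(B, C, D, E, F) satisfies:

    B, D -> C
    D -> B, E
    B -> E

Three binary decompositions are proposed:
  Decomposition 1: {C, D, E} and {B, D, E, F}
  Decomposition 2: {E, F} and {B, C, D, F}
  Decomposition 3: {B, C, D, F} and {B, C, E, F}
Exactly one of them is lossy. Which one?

Decomposition 1: common = {D, E}, closure = {B, C, D, E} → lossless.
Decomposition 2: common = {F}, closure = {F} → lossy.
Decomposition 3: common = {B, C, F}, closure = {B, C, E, F} → lossless.

Decomposition 2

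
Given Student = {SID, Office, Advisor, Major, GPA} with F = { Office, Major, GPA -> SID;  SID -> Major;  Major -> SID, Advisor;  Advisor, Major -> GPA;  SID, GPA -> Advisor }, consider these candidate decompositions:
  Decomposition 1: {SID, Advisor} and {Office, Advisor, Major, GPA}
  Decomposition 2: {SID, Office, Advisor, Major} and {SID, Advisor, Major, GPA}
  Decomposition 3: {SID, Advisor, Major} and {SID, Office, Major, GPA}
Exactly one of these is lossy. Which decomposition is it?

Decomposition 1

Decomposition 1: common = {Advisor}, closure = {Advisor} → lossy.
Decomposition 2: common = {SID, Advisor, Major}, closure = {SID, Advisor, Major, GPA} → lossless.
Decomposition 3: common = {SID, Major}, closure = {SID, Advisor, Major, GPA} → lossless.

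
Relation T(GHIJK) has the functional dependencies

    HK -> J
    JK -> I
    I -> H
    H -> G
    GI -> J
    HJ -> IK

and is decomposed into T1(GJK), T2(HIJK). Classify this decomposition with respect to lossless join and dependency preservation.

lossless but not dependency-preserving

Lossless test: (JK)⁺ = {GHIJK}, which contains all of one fragment — lossless.
Dependency preservation: the restricted closure of {H} across the fragments never reaches {G}, so H → G cannot be enforced without a join — not preserved.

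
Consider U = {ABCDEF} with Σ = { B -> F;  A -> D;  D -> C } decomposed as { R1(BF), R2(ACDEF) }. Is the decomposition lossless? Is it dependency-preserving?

Lossless test: (F)⁺ = {F}, which is a superkey of neither fragment — lossy.
Dependency preservation: every FD's attributes lie within a single fragment, so each can be enforced locally — preserved.

lossy but dependency-preserving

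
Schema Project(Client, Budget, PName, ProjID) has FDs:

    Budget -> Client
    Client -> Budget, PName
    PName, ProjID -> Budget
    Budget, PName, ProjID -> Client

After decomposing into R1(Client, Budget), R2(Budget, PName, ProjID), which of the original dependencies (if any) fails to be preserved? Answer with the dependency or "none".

Budget → Client lies within R1.
Client → Budget, PName: restricted closure across fragments reaches Budget, PName.
PName, ProjID → Budget lies within R2.
Budget, PName, ProjID → Client: restricted closure across fragments reaches Client.
Every dependency is enforceable on the fragments, so the decomposition is dependency-preserving.

none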